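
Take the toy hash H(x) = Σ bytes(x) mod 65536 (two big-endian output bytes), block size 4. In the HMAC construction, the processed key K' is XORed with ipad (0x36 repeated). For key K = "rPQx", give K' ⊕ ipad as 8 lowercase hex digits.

Key "rPQx" = 72 50 51 78 is exactly B = 4 bytes: K' = 72 50 51 78.
XOR each byte with 0x36: 72⊕36=44, 50⊕36=66, 51⊕36=67, 78⊕36=4e.

4466674e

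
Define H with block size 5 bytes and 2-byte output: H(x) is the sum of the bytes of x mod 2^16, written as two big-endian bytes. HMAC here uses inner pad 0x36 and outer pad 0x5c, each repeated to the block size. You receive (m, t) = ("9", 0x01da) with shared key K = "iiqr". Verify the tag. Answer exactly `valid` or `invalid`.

Key "iiqr" = 69 69 71 72 is 4 bytes ≤ B = 5; zero-pad to 5 bytes: K' = 69 69 71 72 00.
K' ⊕ ipad = 5f 5f 47 44 36; K' ⊕ opad = 35 35 2d 2e 5c.
Inner hash: sum = 95+95+71+68+54+57 = 440 → 01 b8.
Outer hash (recomputed tag): sum = 53+53+45+46+92+1+184 = 474 → 01 da.
Recomputed tag = 01da; claimed = 01da → match.

valid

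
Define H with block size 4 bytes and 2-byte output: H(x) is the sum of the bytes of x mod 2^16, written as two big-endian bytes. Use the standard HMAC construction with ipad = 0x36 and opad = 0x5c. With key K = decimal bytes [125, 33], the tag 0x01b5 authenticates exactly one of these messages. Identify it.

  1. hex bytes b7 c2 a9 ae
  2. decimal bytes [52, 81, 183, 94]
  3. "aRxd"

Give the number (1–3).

Key decimal bytes [125, 33] = 7d 21 is 2 bytes ≤ B = 4; zero-pad to 4 bytes: K' = 7d 21 00 00.
K' ⊕ ipad = 4b 17 36 36; K' ⊕ opad = 21 7d 5c 5c.
m1: inner = H(4b 17 36 36 b7 c2 a9 ae) = 03 9e; tag = H(21 7d 5c 5c 03 9e) = 01f7
m2: inner = H(4b 17 36 36 34 51 b7 5e) = 02 68; tag = H(21 7d 5c 5c 02 68) = 01c0
m3: inner = H(4b 17 36 36 61 52 78 64) = 02 5d; tag = H(21 7d 5c 5c 02 5d) = 01b5 ← matches

3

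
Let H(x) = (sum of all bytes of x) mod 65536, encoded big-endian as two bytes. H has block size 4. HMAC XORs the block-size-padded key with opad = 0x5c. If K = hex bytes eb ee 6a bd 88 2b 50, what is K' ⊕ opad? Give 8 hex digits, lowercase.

585f5c5c

Key hex bytes eb ee 6a bd 88 2b 50 is 7 bytes > B = 4, so hash it first: H(key) = 04 03, then zero-pad to 4 bytes: K' = 04 03 00 00.
XOR each byte with 0x5c: 04⊕5c=58, 03⊕5c=5f, 00⊕5c=5c, 00⊕5c=5c.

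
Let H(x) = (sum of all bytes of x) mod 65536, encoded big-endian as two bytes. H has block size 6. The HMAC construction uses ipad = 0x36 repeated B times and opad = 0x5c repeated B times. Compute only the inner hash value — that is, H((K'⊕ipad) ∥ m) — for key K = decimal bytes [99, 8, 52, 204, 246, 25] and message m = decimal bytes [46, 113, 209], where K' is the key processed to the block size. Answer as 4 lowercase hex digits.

03ee

Key decimal bytes [99, 8, 52, 204, 246, 25] = 63 08 34 cc f6 19 is exactly B = 6 bytes: K' = 63 08 34 cc f6 19.
K' ⊕ ipad = 55 3e 02 fa c0 2f.
Inner input = 55 3e 02 fa c0 2f ∥ 2e 71 d1.
Inner hash: sum = 85+62+2+250+192+47+46+113+209 = 1006 → 03 ee.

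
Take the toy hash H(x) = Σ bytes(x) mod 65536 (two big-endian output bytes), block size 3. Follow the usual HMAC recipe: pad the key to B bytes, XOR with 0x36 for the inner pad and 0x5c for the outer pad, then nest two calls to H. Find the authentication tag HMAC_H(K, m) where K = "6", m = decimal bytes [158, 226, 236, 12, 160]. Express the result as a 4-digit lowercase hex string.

01a9

Key "6" = 36 is 1 byte ≤ B = 3; zero-pad to 3 bytes: K' = 36 00 00.
K' ⊕ ipad = 00 36 36.  K' ⊕ opad = 6a 5c 5c.
Inner input = (K'⊕ipad) ∥ m = 00 36 36 ∥ 9e e2 ec 0c a0.
Inner hash: sum = 0+54+54+158+226+236+12+160 = 900 → 03 84.
Outer input = (K'⊕opad) ∥ inner = 6a 5c 5c ∥ 03 84.
Outer hash (tag): sum = 106+92+92+3+132 = 425 → 01 a9.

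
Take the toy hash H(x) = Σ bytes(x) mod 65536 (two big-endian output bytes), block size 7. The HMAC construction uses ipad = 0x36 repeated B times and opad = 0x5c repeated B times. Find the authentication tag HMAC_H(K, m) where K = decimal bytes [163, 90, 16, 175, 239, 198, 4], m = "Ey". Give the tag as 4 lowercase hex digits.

Key decimal bytes [163, 90, 16, 175, 239, 198, 4] = a3 5a 10 af ef c6 04 is exactly B = 7 bytes: K' = a3 5a 10 af ef c6 04.
K' ⊕ ipad = 95 6c 26 99 d9 f0 32.  K' ⊕ opad = ff 06 4c f3 b3 9a 58.
Inner input = (K'⊕ipad) ∥ m = 95 6c 26 99 d9 f0 32 ∥ 45 79.
Inner hash: sum = 149+108+38+153+217+240+50+69+121 = 1145 → 04 79.
Outer input = (K'⊕opad) ∥ inner = ff 06 4c f3 b3 9a 58 ∥ 04 79.
Outer hash (tag): sum = 255+6+76+243+179+154+88+4+121 = 1126 → 04 66.

0466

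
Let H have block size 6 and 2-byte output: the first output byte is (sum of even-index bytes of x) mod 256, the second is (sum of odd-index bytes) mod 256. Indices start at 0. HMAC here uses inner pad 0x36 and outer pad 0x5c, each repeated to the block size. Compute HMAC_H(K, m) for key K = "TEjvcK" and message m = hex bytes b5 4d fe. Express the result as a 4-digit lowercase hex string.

43d7

Key "TEjvcK" = 54 45 6a 76 63 4b is exactly B = 6 bytes: K' = 54 45 6a 76 63 4b.
K' ⊕ ipad = 62 73 5c 40 55 7d.  K' ⊕ opad = 08 19 36 2a 3f 17.
Inner input = (K'⊕ipad) ∥ m = 62 73 5c 40 55 7d ∥ b5 4d fe.
Inner hash: even-index sum = 710 mod 256 = 198; odd-index sum = 381 mod 256 = 125 → c6 7d.
Outer input = (K'⊕opad) ∥ inner = 08 19 36 2a 3f 17 ∥ c6 7d.
Outer hash (tag): even-index sum = 323 mod 256 = 67; odd-index sum = 215 mod 256 = 215 → 43 d7.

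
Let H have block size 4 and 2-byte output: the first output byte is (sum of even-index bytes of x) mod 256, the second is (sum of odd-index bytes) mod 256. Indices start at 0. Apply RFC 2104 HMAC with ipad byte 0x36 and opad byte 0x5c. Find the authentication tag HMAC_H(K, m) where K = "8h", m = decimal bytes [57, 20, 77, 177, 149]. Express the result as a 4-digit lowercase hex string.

Key "8h" = 38 68 is 2 bytes ≤ B = 4; zero-pad to 4 bytes: K' = 38 68 00 00.
K' ⊕ ipad = 0e 5e 36 36.  K' ⊕ opad = 64 34 5c 5c.
Inner input = (K'⊕ipad) ∥ m = 0e 5e 36 36 ∥ 39 14 4d b1 95.
Inner hash: even-index sum = 351 mod 256 = 95; odd-index sum = 345 mod 256 = 89 → 5f 59.
Outer input = (K'⊕opad) ∥ inner = 64 34 5c 5c ∥ 5f 59.
Outer hash (tag): even-index sum = 287 mod 256 = 31; odd-index sum = 233 mod 256 = 233 → 1f e9.

1fe9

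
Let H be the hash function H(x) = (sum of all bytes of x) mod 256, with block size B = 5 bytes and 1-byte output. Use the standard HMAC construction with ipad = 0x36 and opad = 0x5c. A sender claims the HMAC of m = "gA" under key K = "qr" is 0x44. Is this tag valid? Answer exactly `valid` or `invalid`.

Key "qr" = 71 72 is 2 bytes ≤ B = 5; zero-pad to 5 bytes: K' = 71 72 00 00 00.
K' ⊕ ipad = 47 44 36 36 36; K' ⊕ opad = 2d 2e 5c 5c 5c.
Inner hash: sum = 71+68+54+54+54+103+65 = 469; mod 256 = 213 → d5.
Outer hash (recomputed tag): sum = 45+46+92+92+92+213 = 580; mod 256 = 68 → 44.
Recomputed tag = 44; claimed = 44 → match.

valid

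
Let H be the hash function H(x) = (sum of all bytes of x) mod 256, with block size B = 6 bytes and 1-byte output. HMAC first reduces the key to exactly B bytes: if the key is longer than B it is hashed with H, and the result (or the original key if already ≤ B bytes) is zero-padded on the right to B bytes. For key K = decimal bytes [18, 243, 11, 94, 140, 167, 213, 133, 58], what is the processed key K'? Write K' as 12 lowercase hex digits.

|K| = 9 > B = 6, so first hash the key.
H(K): sum = 18+243+11+94+140+167+213+133+58 = 1077; mod 256 = 53 → 35.
Zero-pad H(K) = 35 to 6 bytes: K' = 35 00 00 00 00 00.

350000000000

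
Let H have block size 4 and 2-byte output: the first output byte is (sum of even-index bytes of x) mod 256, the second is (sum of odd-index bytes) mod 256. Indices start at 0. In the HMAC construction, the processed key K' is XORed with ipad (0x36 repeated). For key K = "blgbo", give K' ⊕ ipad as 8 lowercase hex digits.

Key "blgbo" = 62 6c 67 62 6f is 5 bytes > B = 4, so hash it first: H(key) = 38 ce, then zero-pad to 4 bytes: K' = 38 ce 00 00.
XOR each byte with 0x36: 38⊕36=0e, ce⊕36=f8, 00⊕36=36, 00⊕36=36.

0ef83636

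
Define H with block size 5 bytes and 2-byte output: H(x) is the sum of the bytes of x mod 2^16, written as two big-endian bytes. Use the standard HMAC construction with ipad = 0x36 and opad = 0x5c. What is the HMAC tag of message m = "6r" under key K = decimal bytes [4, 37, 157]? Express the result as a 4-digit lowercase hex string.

Key decimal bytes [4, 37, 157] = 04 25 9d is 3 bytes ≤ B = 5; zero-pad to 5 bytes: K' = 04 25 9d 00 00.
K' ⊕ ipad = 32 13 ab 36 36.  K' ⊕ opad = 58 79 c1 5c 5c.
Inner input = (K'⊕ipad) ∥ m = 32 13 ab 36 36 ∥ 36 72.
Inner hash: sum = 50+19+171+54+54+54+114 = 516 → 02 04.
Outer input = (K'⊕opad) ∥ inner = 58 79 c1 5c 5c ∥ 02 04.
Outer hash (tag): sum = 88+121+193+92+92+2+4 = 592 → 02 50.

0250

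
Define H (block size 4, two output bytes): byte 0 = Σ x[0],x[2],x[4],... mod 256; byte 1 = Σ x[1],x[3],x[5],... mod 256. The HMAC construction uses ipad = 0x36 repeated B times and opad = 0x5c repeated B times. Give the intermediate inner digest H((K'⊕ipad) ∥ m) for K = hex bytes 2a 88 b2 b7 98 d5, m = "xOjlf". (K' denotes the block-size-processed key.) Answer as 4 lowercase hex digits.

c013

Key hex bytes 2a 88 b2 b7 98 d5 is 6 bytes > B = 4, so hash it first: H(key) = 74 14, then zero-pad to 4 bytes: K' = 74 14 00 00.
K' ⊕ ipad = 42 22 36 36.
Inner input = 42 22 36 36 ∥ 78 4f 6a 6c 66.
Inner hash: even-index sum = 448 mod 256 = 192; odd-index sum = 275 mod 256 = 19 → c0 13.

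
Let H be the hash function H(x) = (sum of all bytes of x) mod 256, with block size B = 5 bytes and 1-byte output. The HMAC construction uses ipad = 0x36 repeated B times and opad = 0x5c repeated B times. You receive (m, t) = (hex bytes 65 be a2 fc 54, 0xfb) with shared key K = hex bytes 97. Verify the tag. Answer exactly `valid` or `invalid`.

Key hex bytes 97 is 1 byte ≤ B = 5; zero-pad to 5 bytes: K' = 97 00 00 00 00.
K' ⊕ ipad = a1 36 36 36 36; K' ⊕ opad = cb 5c 5c 5c 5c.
Inner hash: sum = 161+54+54+54+54+101+190+162+252+84 = 1166; mod 256 = 142 → 8e.
Outer hash (recomputed tag): sum = 203+92+92+92+92+142 = 713; mod 256 = 201 → c9.
Recomputed tag = c9; claimed = fb → mismatch.

invalid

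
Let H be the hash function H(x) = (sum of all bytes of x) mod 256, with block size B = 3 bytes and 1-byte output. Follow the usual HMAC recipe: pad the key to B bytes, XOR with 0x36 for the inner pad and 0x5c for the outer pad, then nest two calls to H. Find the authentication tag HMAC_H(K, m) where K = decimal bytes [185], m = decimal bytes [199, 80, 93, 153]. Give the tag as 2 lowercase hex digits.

a5

Key decimal bytes [185] = b9 is 1 byte ≤ B = 3; zero-pad to 3 bytes: K' = b9 00 00.
K' ⊕ ipad = 8f 36 36.  K' ⊕ opad = e5 5c 5c.
Inner input = (K'⊕ipad) ∥ m = 8f 36 36 ∥ c7 50 5d 99.
Inner hash: sum = 143+54+54+199+80+93+153 = 776; mod 256 = 8 → 08.
Outer input = (K'⊕opad) ∥ inner = e5 5c 5c ∥ 08.
Outer hash (tag): sum = 229+92+92+8 = 421; mod 256 = 165 → a5.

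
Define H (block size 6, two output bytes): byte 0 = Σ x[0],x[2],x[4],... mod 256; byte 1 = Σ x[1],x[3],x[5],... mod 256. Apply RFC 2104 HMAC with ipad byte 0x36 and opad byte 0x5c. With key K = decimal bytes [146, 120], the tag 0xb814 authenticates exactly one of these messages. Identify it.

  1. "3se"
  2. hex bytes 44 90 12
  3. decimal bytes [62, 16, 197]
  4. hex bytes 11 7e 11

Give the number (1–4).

4

Key decimal bytes [146, 120] = 92 78 is 2 bytes ≤ B = 6; zero-pad to 6 bytes: K' = 92 78 00 00 00 00.
K' ⊕ ipad = a4 4e 36 36 36 36; K' ⊕ opad = ce 24 5c 5c 5c 5c.
m1: inner = H(a4 4e 36 36 36 36 33 73 65) = a8 2d; tag = H(ce 24 5c 5c 5c 5c a8 2d) = 2e09
m2: inner = H(a4 4e 36 36 36 36 44 90 12) = 66 4a; tag = H(ce 24 5c 5c 5c 5c 66 4a) = ec26
m3: inner = H(a4 4e 36 36 36 36 3e 10 c5) = 13 ca; tag = H(ce 24 5c 5c 5c 5c 13 ca) = 99a6
m4: inner = H(a4 4e 36 36 36 36 11 7e 11) = 32 38; tag = H(ce 24 5c 5c 5c 5c 32 38) = b814 ← matches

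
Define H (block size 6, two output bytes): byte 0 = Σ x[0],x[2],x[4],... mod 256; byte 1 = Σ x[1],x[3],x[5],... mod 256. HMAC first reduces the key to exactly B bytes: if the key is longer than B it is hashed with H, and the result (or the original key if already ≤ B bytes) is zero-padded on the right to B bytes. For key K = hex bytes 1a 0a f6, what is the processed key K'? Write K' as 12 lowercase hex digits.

Key hex bytes 1a 0a f6 is 3 bytes ≤ B = 6; zero-pad to 6 bytes: K' = 1a 0a f6 00 00 00.

1a0af6000000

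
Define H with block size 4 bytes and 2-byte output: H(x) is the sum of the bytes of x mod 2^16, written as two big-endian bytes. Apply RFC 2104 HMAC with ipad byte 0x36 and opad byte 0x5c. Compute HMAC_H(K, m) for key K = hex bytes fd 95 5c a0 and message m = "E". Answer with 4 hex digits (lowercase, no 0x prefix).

031b

Key hex bytes fd 95 5c a0 is exactly B = 4 bytes: K' = fd 95 5c a0.
K' ⊕ ipad = cb a3 6a 96.  K' ⊕ opad = a1 c9 00 fc.
Inner input = (K'⊕ipad) ∥ m = cb a3 6a 96 ∥ 45.
Inner hash: sum = 203+163+106+150+69 = 691 → 02 b3.
Outer input = (K'⊕opad) ∥ inner = a1 c9 00 fc ∥ 02 b3.
Outer hash (tag): sum = 161+201+0+252+2+179 = 795 → 03 1b.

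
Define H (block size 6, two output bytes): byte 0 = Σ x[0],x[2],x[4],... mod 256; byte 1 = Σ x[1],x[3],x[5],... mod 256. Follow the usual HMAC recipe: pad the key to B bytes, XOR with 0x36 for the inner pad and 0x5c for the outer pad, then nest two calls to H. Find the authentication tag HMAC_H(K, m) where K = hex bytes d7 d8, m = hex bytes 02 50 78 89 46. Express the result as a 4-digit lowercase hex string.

Key hex bytes d7 d8 is 2 bytes ≤ B = 6; zero-pad to 6 bytes: K' = d7 d8 00 00 00 00.
K' ⊕ ipad = e1 ee 36 36 36 36.  K' ⊕ opad = 8b 84 5c 5c 5c 5c.
Inner input = (K'⊕ipad) ∥ m = e1 ee 36 36 36 36 ∥ 02 50 78 89 46.
Inner hash: even-index sum = 525 mod 256 = 13; odd-index sum = 563 mod 256 = 51 → 0d 33.
Outer input = (K'⊕opad) ∥ inner = 8b 84 5c 5c 5c 5c ∥ 0d 33.
Outer hash (tag): even-index sum = 336 mod 256 = 80; odd-index sum = 367 mod 256 = 111 → 50 6f.

506f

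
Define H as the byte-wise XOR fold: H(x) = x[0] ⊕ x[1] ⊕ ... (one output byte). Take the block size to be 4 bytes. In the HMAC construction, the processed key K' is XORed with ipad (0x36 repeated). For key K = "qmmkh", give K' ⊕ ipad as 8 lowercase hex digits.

Key "qmmkh" = 71 6d 6d 6b 68 is 5 bytes > B = 4, so hash it first: H(key) = 72, then zero-pad to 4 bytes: K' = 72 00 00 00.
XOR each byte with 0x36: 72⊕36=44, 00⊕36=36, 00⊕36=36, 00⊕36=36.

44363636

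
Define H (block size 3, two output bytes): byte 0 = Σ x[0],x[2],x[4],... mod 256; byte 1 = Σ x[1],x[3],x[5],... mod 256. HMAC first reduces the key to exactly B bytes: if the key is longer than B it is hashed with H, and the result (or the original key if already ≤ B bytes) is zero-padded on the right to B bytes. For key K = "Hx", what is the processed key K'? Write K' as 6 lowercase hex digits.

487800

Key "Hx" = 48 78 is 2 bytes ≤ B = 3; zero-pad to 3 bytes: K' = 48 78 00.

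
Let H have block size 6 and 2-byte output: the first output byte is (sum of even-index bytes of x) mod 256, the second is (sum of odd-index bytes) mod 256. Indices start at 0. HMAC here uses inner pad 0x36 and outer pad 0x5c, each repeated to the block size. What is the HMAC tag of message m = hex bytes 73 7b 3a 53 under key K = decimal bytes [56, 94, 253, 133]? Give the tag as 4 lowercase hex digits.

Key decimal bytes [56, 94, 253, 133] = 38 5e fd 85 is 4 bytes ≤ B = 6; zero-pad to 6 bytes: K' = 38 5e fd 85 00 00.
K' ⊕ ipad = 0e 68 cb b3 36 36.  K' ⊕ opad = 64 02 a1 d9 5c 5c.
Inner input = (K'⊕ipad) ∥ m = 0e 68 cb b3 36 36 ∥ 73 7b 3a 53.
Inner hash: even-index sum = 444 mod 256 = 188; odd-index sum = 543 mod 256 = 31 → bc 1f.
Outer input = (K'⊕opad) ∥ inner = 64 02 a1 d9 5c 5c ∥ bc 1f.
Outer hash (tag): even-index sum = 541 mod 256 = 29; odd-index sum = 342 mod 256 = 86 → 1d 56.

1d56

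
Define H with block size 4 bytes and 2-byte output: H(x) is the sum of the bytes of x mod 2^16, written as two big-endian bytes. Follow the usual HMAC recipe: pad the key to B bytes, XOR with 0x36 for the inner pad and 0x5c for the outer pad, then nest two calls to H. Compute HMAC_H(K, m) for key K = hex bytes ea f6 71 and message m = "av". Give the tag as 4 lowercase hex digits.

Key hex bytes ea f6 71 is 3 bytes ≤ B = 4; zero-pad to 4 bytes: K' = ea f6 71 00.
K' ⊕ ipad = dc c0 47 36.  K' ⊕ opad = b6 aa 2d 5c.
Inner input = (K'⊕ipad) ∥ m = dc c0 47 36 ∥ 61 76.
Inner hash: sum = 220+192+71+54+97+118 = 752 → 02 f0.
Outer input = (K'⊕opad) ∥ inner = b6 aa 2d 5c ∥ 02 f0.
Outer hash (tag): sum = 182+170+45+92+2+240 = 731 → 02 db.

02db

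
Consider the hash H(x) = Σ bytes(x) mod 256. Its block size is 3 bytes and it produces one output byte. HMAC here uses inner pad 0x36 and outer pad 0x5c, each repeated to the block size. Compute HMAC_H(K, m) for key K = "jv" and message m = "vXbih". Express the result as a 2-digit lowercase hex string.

Key "jv" = 6a 76 is 2 bytes ≤ B = 3; zero-pad to 3 bytes: K' = 6a 76 00.
K' ⊕ ipad = 5c 40 36.  K' ⊕ opad = 36 2a 5c.
Inner input = (K'⊕ipad) ∥ m = 5c 40 36 ∥ 76 58 62 69 68.
Inner hash: sum = 92+64+54+118+88+98+105+104 = 723; mod 256 = 211 → d3.
Outer input = (K'⊕opad) ∥ inner = 36 2a 5c ∥ d3.
Outer hash (tag): sum = 54+42+92+211 = 399; mod 256 = 143 → 8f.

8f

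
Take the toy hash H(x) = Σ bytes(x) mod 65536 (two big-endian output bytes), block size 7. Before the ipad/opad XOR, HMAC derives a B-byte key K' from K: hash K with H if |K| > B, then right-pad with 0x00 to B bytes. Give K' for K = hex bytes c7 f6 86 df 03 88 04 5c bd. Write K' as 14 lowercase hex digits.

|K| = 9 > B = 7, so first hash the key.
H(K): sum = 199+246+134+223+3+136+4+92+189 = 1226 → 04 ca.
Zero-pad H(K) = 04 ca to 7 bytes: K' = 04 ca 00 00 00 00 00.

04ca0000000000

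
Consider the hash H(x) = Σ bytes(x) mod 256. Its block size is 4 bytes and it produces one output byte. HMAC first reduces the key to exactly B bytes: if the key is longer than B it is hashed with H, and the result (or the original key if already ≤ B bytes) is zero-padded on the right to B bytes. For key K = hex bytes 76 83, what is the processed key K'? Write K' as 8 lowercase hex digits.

76830000

Key hex bytes 76 83 is 2 bytes ≤ B = 4; zero-pad to 4 bytes: K' = 76 83 00 00.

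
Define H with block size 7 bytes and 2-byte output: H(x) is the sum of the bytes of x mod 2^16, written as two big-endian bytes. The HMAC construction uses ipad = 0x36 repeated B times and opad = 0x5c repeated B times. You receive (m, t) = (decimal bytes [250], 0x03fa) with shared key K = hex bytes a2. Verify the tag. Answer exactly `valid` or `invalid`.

Key hex bytes a2 is 1 byte ≤ B = 7; zero-pad to 7 bytes: K' = a2 00 00 00 00 00 00.
K' ⊕ ipad = 94 36 36 36 36 36 36; K' ⊕ opad = fe 5c 5c 5c 5c 5c 5c.
Inner hash: sum = 148+54+54+54+54+54+54+250 = 722 → 02 d2.
Outer hash (recomputed tag): sum = 254+92+92+92+92+92+92+2+210 = 1018 → 03 fa.
Recomputed tag = 03fa; claimed = 03fa → match.

valid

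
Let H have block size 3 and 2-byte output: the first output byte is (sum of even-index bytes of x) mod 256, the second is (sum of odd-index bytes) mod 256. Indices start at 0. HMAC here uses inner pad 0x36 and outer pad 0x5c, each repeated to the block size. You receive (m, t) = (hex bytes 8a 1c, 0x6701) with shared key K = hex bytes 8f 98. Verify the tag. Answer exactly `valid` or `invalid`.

Key hex bytes 8f 98 is 2 bytes ≤ B = 3; zero-pad to 3 bytes: K' = 8f 98 00.
K' ⊕ ipad = b9 ae 36; K' ⊕ opad = d3 c4 5c.
Inner hash: even-index sum = 267 mod 256 = 11; odd-index sum = 312 mod 256 = 56 → 0b 38.
Outer hash (recomputed tag): even-index sum = 359 mod 256 = 103; odd-index sum = 207 mod 256 = 207 → 67 cf.
Recomputed tag = 67cf; claimed = 6701 → mismatch.

invalid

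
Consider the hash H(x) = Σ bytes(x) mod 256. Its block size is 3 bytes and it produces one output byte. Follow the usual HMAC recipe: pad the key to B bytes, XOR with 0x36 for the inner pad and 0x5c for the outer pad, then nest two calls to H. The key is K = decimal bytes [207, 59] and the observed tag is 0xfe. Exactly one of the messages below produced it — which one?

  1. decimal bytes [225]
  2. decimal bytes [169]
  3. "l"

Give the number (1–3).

Key decimal bytes [207, 59] = cf 3b is 2 bytes ≤ B = 3; zero-pad to 3 bytes: K' = cf 3b 00.
K' ⊕ ipad = f9 0d 36; K' ⊕ opad = 93 67 5c.
m1: inner = H(f9 0d 36 e1) = 1d; tag = H(93 67 5c 1d) = 73
m2: inner = H(f9 0d 36 a9) = e5; tag = H(93 67 5c e5) = 3b
m3: inner = H(f9 0d 36 6c) = a8; tag = H(93 67 5c a8) = fe ← matches

3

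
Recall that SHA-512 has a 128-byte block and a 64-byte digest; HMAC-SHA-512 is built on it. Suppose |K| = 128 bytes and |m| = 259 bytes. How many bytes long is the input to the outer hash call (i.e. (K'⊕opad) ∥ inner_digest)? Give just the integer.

192

Key is 128 ≤ 128 bytes, zero-padded: |K'| = 128.
Outer input = (K'⊕opad) ∥ H(inner) → 128 + 64 = 192 bytes.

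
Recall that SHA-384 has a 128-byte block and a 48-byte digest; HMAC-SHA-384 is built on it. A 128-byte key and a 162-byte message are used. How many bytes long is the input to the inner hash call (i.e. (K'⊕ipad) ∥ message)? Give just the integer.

290

Key is 128 ≤ 128 bytes, zero-padded: |K'| = 128.
Inner input = (K'⊕ipad) ∥ m → 128 + 162 = 290 bytes.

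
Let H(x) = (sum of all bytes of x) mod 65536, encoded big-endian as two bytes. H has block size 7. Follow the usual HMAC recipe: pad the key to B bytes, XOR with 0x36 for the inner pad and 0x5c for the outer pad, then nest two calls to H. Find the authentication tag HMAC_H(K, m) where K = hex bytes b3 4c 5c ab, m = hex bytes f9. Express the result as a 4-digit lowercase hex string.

03ae

Key hex bytes b3 4c 5c ab is 4 bytes ≤ B = 7; zero-pad to 7 bytes: K' = b3 4c 5c ab 00 00 00.
K' ⊕ ipad = 85 7a 6a 9d 36 36 36.  K' ⊕ opad = ef 10 00 f7 5c 5c 5c.
Inner input = (K'⊕ipad) ∥ m = 85 7a 6a 9d 36 36 36 ∥ f9.
Inner hash: sum = 133+122+106+157+54+54+54+249 = 929 → 03 a1.
Outer input = (K'⊕opad) ∥ inner = ef 10 00 f7 5c 5c 5c ∥ 03 a1.
Outer hash (tag): sum = 239+16+0+247+92+92+92+3+161 = 942 → 03 ae.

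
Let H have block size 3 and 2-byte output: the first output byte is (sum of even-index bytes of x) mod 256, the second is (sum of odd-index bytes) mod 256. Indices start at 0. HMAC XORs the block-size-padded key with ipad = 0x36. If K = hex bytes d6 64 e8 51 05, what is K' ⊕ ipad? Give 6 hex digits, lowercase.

Key hex bytes d6 64 e8 51 05 is 5 bytes > B = 3, so hash it first: H(key) = c3 b5, then zero-pad to 3 bytes: K' = c3 b5 00.
XOR each byte with 0x36: c3⊕36=f5, b5⊕36=83, 00⊕36=36.

f58336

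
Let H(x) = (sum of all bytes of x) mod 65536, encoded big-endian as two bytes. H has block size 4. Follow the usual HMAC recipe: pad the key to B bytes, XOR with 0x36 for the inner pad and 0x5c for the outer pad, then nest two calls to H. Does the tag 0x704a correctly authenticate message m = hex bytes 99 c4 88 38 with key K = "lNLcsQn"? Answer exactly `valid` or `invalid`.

Key "lNLcsQn" = 6c 4e 4c 63 73 51 6e is 7 bytes > B = 4, so hash it first: H(key) = 02 9b, then zero-pad to 4 bytes: K' = 02 9b 00 00.
K' ⊕ ipad = 34 ad 36 36; K' ⊕ opad = 5e c7 5c 5c.
Inner hash: sum = 52+173+54+54+153+196+136+56 = 874 → 03 6a.
Outer hash (recomputed tag): sum = 94+199+92+92+3+106 = 586 → 02 4a.
Recomputed tag = 024a; claimed = 704a → mismatch.

invalid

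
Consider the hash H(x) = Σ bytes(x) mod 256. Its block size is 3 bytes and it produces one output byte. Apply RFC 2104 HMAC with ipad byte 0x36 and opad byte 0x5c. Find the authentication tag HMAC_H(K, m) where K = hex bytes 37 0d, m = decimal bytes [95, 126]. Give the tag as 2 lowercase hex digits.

67

Key hex bytes 37 0d is 2 bytes ≤ B = 3; zero-pad to 3 bytes: K' = 37 0d 00.
K' ⊕ ipad = 01 3b 36.  K' ⊕ opad = 6b 51 5c.
Inner input = (K'⊕ipad) ∥ m = 01 3b 36 ∥ 5f 7e.
Inner hash: sum = 1+59+54+95+126 = 335; mod 256 = 79 → 4f.
Outer input = (K'⊕opad) ∥ inner = 6b 51 5c ∥ 4f.
Outer hash (tag): sum = 107+81+92+79 = 359; mod 256 = 103 → 67.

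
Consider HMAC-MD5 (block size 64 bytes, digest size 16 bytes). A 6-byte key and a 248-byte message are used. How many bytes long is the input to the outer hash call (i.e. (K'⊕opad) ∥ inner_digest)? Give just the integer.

Key is 6 ≤ 64 bytes, zero-padded: |K'| = 64.
Outer input = (K'⊕opad) ∥ H(inner) → 64 + 16 = 80 bytes.

80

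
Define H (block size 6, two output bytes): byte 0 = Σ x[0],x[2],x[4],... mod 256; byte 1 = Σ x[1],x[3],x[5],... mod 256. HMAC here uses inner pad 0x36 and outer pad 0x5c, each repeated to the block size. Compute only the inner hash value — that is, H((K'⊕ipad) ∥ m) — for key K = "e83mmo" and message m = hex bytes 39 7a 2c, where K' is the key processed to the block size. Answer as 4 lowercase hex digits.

183c

Key "e83mmo" = 65 38 33 6d 6d 6f is exactly B = 6 bytes: K' = 65 38 33 6d 6d 6f.
K' ⊕ ipad = 53 0e 05 5b 5b 59.
Inner input = 53 0e 05 5b 5b 59 ∥ 39 7a 2c.
Inner hash: even-index sum = 280 mod 256 = 24; odd-index sum = 316 mod 256 = 60 → 18 3c.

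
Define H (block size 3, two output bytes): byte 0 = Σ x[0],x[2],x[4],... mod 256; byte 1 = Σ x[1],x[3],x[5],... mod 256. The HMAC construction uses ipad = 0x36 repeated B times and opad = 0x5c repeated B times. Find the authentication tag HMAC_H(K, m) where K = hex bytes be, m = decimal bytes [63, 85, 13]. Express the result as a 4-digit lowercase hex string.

Key hex bytes be is 1 byte ≤ B = 3; zero-pad to 3 bytes: K' = be 00 00.
K' ⊕ ipad = 88 36 36.  K' ⊕ opad = e2 5c 5c.
Inner input = (K'⊕ipad) ∥ m = 88 36 36 ∥ 3f 55 0d.
Inner hash: even-index sum = 275 mod 256 = 19; odd-index sum = 130 mod 256 = 130 → 13 82.
Outer input = (K'⊕opad) ∥ inner = e2 5c 5c ∥ 13 82.
Outer hash (tag): even-index sum = 448 mod 256 = 192; odd-index sum = 111 mod 256 = 111 → c0 6f.

c06f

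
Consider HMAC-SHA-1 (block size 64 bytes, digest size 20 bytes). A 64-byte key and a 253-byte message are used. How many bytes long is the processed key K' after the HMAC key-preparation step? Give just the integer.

Key is 64 ≤ 64 bytes, zero-padded: |K'| = 64.

64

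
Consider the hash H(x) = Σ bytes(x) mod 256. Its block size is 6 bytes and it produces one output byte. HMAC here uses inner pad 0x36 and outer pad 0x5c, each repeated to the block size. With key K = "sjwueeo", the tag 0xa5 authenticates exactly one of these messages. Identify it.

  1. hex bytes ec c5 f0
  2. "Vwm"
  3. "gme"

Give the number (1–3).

3

Key "sjwueeo" = 73 6a 77 75 65 65 6f is 7 bytes > B = 6, so hash it first: H(key) = 02, then zero-pad to 6 bytes: K' = 02 00 00 00 00 00.
K' ⊕ ipad = 34 36 36 36 36 36; K' ⊕ opad = 5e 5c 5c 5c 5c 5c.
m1: inner = H(34 36 36 36 36 36 ec c5 f0) = e3; tag = H(5e 5c 5c 5c 5c 5c e3) = 0d
m2: inner = H(34 36 36 36 36 36 56 77 6d) = 7c; tag = H(5e 5c 5c 5c 5c 5c 7c) = a6
m3: inner = H(34 36 36 36 36 36 67 6d 65) = 7b; tag = H(5e 5c 5c 5c 5c 5c 7b) = a5 ← matches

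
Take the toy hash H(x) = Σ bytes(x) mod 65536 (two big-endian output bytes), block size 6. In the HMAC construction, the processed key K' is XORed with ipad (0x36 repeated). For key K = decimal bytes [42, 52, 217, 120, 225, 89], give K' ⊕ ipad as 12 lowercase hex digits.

1c02ef4ed76f

Key decimal bytes [42, 52, 217, 120, 225, 89] = 2a 34 d9 78 e1 59 is exactly B = 6 bytes: K' = 2a 34 d9 78 e1 59.
XOR each byte with 0x36: 2a⊕36=1c, 34⊕36=02, d9⊕36=ef, 78⊕36=4e, e1⊕36=d7, 59⊕36=6f.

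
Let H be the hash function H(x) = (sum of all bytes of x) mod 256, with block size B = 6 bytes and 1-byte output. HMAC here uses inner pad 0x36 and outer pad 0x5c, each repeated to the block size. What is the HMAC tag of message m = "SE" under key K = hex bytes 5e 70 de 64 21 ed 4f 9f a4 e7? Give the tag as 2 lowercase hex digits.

Key hex bytes 5e 70 de 64 21 ed 4f 9f a4 e7 is 10 bytes > B = 6, so hash it first: H(key) = 97, then zero-pad to 6 bytes: K' = 97 00 00 00 00 00.
K' ⊕ ipad = a1 36 36 36 36 36.  K' ⊕ opad = cb 5c 5c 5c 5c 5c.
Inner input = (K'⊕ipad) ∥ m = a1 36 36 36 36 36 ∥ 53 45.
Inner hash: sum = 161+54+54+54+54+54+83+69 = 583; mod 256 = 71 → 47.
Outer input = (K'⊕opad) ∥ inner = cb 5c 5c 5c 5c 5c ∥ 47.
Outer hash (tag): sum = 203+92+92+92+92+92+71 = 734; mod 256 = 222 → de.

de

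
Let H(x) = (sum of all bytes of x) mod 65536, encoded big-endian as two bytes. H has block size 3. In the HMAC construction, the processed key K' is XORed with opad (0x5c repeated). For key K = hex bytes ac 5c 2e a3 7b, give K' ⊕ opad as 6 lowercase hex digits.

Key hex bytes ac 5c 2e a3 7b is 5 bytes > B = 3, so hash it first: H(key) = 02 54, then zero-pad to 3 bytes: K' = 02 54 00.
XOR each byte with 0x5c: 02⊕5c=5e, 54⊕5c=08, 00⊕5c=5c.

5e085c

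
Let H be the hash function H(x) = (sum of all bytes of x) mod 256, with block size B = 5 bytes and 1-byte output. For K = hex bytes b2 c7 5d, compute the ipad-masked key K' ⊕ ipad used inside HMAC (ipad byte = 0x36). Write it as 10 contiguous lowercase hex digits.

Key hex bytes b2 c7 5d is 3 bytes ≤ B = 5; zero-pad to 5 bytes: K' = b2 c7 5d 00 00.
XOR each byte with 0x36: b2⊕36=84, c7⊕36=f1, 5d⊕36=6b, 00⊕36=36, 00⊕36=36.

84f16b3636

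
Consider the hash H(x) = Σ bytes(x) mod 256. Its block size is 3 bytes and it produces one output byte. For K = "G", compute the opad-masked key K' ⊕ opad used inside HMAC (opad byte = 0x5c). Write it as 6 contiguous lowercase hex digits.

1b5c5c

Key "G" = 47 is 1 byte ≤ B = 3; zero-pad to 3 bytes: K' = 47 00 00.
XOR each byte with 0x5c: 47⊕5c=1b, 00⊕5c=5c, 00⊕5c=5c.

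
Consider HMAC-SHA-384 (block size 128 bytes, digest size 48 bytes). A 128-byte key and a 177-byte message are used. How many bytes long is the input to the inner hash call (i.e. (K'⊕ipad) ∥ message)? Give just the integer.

Key is 128 ≤ 128 bytes, zero-padded: |K'| = 128.
Inner input = (K'⊕ipad) ∥ m → 128 + 177 = 305 bytes.

305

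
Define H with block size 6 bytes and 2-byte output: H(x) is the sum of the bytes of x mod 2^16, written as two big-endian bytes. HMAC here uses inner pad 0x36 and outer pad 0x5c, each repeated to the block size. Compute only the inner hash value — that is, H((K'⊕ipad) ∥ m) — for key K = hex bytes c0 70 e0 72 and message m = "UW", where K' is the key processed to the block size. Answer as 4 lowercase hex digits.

036e

Key hex bytes c0 70 e0 72 is 4 bytes ≤ B = 6; zero-pad to 6 bytes: K' = c0 70 e0 72 00 00.
K' ⊕ ipad = f6 46 d6 44 36 36.
Inner input = f6 46 d6 44 36 36 ∥ 55 57.
Inner hash: sum = 246+70+214+68+54+54+85+87 = 878 → 03 6e.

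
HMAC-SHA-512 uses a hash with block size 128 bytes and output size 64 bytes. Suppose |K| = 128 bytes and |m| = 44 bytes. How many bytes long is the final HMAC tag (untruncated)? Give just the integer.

The tag is one SHA-512 digest: 64 bytes.

64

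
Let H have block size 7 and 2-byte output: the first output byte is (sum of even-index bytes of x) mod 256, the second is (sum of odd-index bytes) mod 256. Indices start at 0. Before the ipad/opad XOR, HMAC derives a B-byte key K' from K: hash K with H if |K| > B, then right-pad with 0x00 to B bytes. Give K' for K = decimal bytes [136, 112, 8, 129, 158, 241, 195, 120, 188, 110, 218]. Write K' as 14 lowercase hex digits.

|K| = 11 > B = 7, so first hash the key.
H(K): even-index sum = 903 mod 256 = 135; odd-index sum = 712 mod 256 = 200 → 87 c8.
Zero-pad H(K) = 87 c8 to 7 bytes: K' = 87 c8 00 00 00 00 00.

87c80000000000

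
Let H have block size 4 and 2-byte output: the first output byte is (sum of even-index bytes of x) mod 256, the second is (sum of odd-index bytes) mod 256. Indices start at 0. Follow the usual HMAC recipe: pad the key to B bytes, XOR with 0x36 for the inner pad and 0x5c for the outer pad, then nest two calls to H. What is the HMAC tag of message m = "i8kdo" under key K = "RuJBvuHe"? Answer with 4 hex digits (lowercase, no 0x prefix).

47a2

Key "RuJBvuHe" = 52 75 4a 42 76 75 48 65 is 8 bytes > B = 4, so hash it first: H(key) = 5a 91, then zero-pad to 4 bytes: K' = 5a 91 00 00.
K' ⊕ ipad = 6c a7 36 36.  K' ⊕ opad = 06 cd 5c 5c.
Inner input = (K'⊕ipad) ∥ m = 6c a7 36 36 ∥ 69 38 6b 64 6f.
Inner hash: even-index sum = 485 mod 256 = 229; odd-index sum = 377 mod 256 = 121 → e5 79.
Outer input = (K'⊕opad) ∥ inner = 06 cd 5c 5c ∥ e5 79.
Outer hash (tag): even-index sum = 327 mod 256 = 71; odd-index sum = 418 mod 256 = 162 → 47 a2.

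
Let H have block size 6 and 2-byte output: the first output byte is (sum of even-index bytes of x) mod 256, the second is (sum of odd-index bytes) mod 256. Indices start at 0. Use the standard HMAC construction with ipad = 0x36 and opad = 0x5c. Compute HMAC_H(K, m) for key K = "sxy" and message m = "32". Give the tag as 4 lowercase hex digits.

adc8

Key "sxy" = 73 78 79 is 3 bytes ≤ B = 6; zero-pad to 6 bytes: K' = 73 78 79 00 00 00.
K' ⊕ ipad = 45 4e 4f 36 36 36.  K' ⊕ opad = 2f 24 25 5c 5c 5c.
Inner input = (K'⊕ipad) ∥ m = 45 4e 4f 36 36 36 ∥ 33 32.
Inner hash: even-index sum = 253 mod 256 = 253; odd-index sum = 236 mod 256 = 236 → fd ec.
Outer input = (K'⊕opad) ∥ inner = 2f 24 25 5c 5c 5c ∥ fd ec.
Outer hash (tag): even-index sum = 429 mod 256 = 173; odd-index sum = 456 mod 256 = 200 → ad c8.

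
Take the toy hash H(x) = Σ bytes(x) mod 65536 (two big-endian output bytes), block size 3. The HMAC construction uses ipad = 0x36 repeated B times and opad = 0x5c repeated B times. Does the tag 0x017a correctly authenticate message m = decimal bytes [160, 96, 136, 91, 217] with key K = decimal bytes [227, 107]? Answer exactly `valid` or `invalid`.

Key decimal bytes [227, 107] = e3 6b is 2 bytes ≤ B = 3; zero-pad to 3 bytes: K' = e3 6b 00.
K' ⊕ ipad = d5 5d 36; K' ⊕ opad = bf 37 5c.
Inner hash: sum = 213+93+54+160+96+136+91+217 = 1060 → 04 24.
Outer hash (recomputed tag): sum = 191+55+92+4+36 = 378 → 01 7a.
Recomputed tag = 017a; claimed = 017a → match.

valid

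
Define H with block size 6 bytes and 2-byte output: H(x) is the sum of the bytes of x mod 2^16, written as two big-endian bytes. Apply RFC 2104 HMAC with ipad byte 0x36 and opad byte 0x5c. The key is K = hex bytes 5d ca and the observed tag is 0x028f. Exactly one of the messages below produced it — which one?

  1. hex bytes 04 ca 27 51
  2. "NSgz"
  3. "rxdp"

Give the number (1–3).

1

Key hex bytes 5d ca is 2 bytes ≤ B = 6; zero-pad to 6 bytes: K' = 5d ca 00 00 00 00.
K' ⊕ ipad = 6b fc 36 36 36 36; K' ⊕ opad = 01 96 5c 5c 5c 5c.
m1: inner = H(6b fc 36 36 36 36 04 ca 27 51) = 03 85; tag = H(01 96 5c 5c 5c 5c 03 85) = 028f ← matches
m2: inner = H(6b fc 36 36 36 36 4e 53 67 7a) = 03 c1; tag = H(01 96 5c 5c 5c 5c 03 c1) = 02cb
m3: inner = H(6b fc 36 36 36 36 72 78 64 70) = 03 fd; tag = H(01 96 5c 5c 5c 5c 03 fd) = 0307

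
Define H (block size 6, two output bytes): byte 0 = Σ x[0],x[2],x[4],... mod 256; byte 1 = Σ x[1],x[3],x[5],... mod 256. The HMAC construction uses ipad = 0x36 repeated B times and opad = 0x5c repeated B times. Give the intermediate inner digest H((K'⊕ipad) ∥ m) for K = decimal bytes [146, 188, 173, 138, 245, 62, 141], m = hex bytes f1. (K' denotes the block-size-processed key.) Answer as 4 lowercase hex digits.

541e

Key decimal bytes [146, 188, 173, 138, 245, 62, 141] = 92 bc ad 8a f5 3e 8d is 7 bytes > B = 6, so hash it first: H(key) = c1 84, then zero-pad to 6 bytes: K' = c1 84 00 00 00 00.
K' ⊕ ipad = f7 b2 36 36 36 36.
Inner input = f7 b2 36 36 36 36 ∥ f1.
Inner hash: even-index sum = 596 mod 256 = 84; odd-index sum = 286 mod 256 = 30 → 54 1e.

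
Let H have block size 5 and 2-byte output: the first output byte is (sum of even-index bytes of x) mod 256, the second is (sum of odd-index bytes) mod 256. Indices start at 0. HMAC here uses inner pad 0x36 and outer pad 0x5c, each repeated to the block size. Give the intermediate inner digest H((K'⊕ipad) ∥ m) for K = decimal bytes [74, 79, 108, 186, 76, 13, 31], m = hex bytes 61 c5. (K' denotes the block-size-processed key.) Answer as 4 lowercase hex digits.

48b7

Key decimal bytes [74, 79, 108, 186, 76, 13, 31] = 4a 4f 6c ba 4c 0d 1f is 7 bytes > B = 5, so hash it first: H(key) = 21 16, then zero-pad to 5 bytes: K' = 21 16 00 00 00.
K' ⊕ ipad = 17 20 36 36 36.
Inner input = 17 20 36 36 36 ∥ 61 c5.
Inner hash: even-index sum = 328 mod 256 = 72; odd-index sum = 183 mod 256 = 183 → 48 b7.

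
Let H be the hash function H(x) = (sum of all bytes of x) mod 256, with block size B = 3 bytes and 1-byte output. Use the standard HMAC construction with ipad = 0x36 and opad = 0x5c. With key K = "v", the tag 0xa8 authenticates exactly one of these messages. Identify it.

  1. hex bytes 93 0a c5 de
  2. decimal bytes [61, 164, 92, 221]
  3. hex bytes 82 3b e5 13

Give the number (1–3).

2

Key "v" = 76 is 1 byte ≤ B = 3; zero-pad to 3 bytes: K' = 76 00 00.
K' ⊕ ipad = 40 36 36; K' ⊕ opad = 2a 5c 5c.
m1: inner = H(40 36 36 93 0a c5 de) = ec; tag = H(2a 5c 5c ec) = ce
m2: inner = H(40 36 36 3d a4 5c dd) = c6; tag = H(2a 5c 5c c6) = a8 ← matches
m3: inner = H(40 36 36 82 3b e5 13) = 61; tag = H(2a 5c 5c 61) = 43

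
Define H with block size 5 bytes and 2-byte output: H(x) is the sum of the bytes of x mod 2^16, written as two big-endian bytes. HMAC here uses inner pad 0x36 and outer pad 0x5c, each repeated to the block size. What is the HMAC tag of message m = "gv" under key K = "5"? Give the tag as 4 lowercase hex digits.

0292

Key "5" = 35 is 1 byte ≤ B = 5; zero-pad to 5 bytes: K' = 35 00 00 00 00.
K' ⊕ ipad = 03 36 36 36 36.  K' ⊕ opad = 69 5c 5c 5c 5c.
Inner input = (K'⊕ipad) ∥ m = 03 36 36 36 36 ∥ 67 76.
Inner hash: sum = 3+54+54+54+54+103+118 = 440 → 01 b8.
Outer input = (K'⊕opad) ∥ inner = 69 5c 5c 5c 5c ∥ 01 b8.
Outer hash (tag): sum = 105+92+92+92+92+1+184 = 658 → 02 92.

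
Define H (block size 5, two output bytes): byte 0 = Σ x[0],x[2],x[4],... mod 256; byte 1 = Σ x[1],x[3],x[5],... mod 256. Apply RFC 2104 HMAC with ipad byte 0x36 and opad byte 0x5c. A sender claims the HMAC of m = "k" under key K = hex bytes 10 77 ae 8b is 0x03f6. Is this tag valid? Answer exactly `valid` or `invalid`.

valid

Key hex bytes 10 77 ae 8b is 4 bytes ≤ B = 5; zero-pad to 5 bytes: K' = 10 77 ae 8b 00.
K' ⊕ ipad = 26 41 98 bd 36; K' ⊕ opad = 4c 2b f2 d7 5c.
Inner hash: even-index sum = 244 mod 256 = 244; odd-index sum = 361 mod 256 = 105 → f4 69.
Outer hash (recomputed tag): even-index sum = 515 mod 256 = 3; odd-index sum = 502 mod 256 = 246 → 03 f6.
Recomputed tag = 03f6; claimed = 03f6 → match.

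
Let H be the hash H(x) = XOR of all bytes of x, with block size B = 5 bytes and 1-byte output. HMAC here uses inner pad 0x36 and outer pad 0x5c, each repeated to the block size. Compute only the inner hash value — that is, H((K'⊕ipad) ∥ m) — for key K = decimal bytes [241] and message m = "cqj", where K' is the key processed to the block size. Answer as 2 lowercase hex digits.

bf

Key decimal bytes [241] = f1 is 1 byte ≤ B = 5; zero-pad to 5 bytes: K' = f1 00 00 00 00.
K' ⊕ ipad = c7 36 36 36 36.
Inner input = c7 36 36 36 36 ∥ 63 71 6a.
Inner hash: XOR c7⊕36⊕36⊕36⊕36⊕63⊕71⊕6a = bf.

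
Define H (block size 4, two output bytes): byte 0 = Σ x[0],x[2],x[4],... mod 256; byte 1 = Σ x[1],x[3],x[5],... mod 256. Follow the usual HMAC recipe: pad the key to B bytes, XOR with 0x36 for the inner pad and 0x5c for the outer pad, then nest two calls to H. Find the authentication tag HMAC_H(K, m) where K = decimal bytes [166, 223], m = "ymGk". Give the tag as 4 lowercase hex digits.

Key decimal bytes [166, 223] = a6 df is 2 bytes ≤ B = 4; zero-pad to 4 bytes: K' = a6 df 00 00.
K' ⊕ ipad = 90 e9 36 36.  K' ⊕ opad = fa 83 5c 5c.
Inner input = (K'⊕ipad) ∥ m = 90 e9 36 36 ∥ 79 6d 47 6b.
Inner hash: even-index sum = 390 mod 256 = 134; odd-index sum = 503 mod 256 = 247 → 86 f7.
Outer input = (K'⊕opad) ∥ inner = fa 83 5c 5c ∥ 86 f7.
Outer hash (tag): even-index sum = 476 mod 256 = 220; odd-index sum = 470 mod 256 = 214 → dc d6.

dcd6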